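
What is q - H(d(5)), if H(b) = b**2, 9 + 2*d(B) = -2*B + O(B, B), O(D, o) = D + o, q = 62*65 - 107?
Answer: 15611/4 ≈ 3902.8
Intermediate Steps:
q = 3923 (q = 4030 - 107 = 3923)
d(B) = -9/2 (d(B) = -9/2 + (-2*B + (B + B))/2 = -9/2 + (-2*B + 2*B)/2 = -9/2 + (1/2)*0 = -9/2 + 0 = -9/2)
q - H(d(5)) = 3923 - (-9/2)**2 = 3923 - 1*81/4 = 3923 - 81/4 = 15611/4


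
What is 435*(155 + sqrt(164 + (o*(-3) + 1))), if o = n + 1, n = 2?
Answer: 67425 + 870*sqrt(39) ≈ 72858.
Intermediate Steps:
o = 3 (o = 2 + 1 = 3)
435*(155 + sqrt(164 + (o*(-3) + 1))) = 435*(155 + sqrt(164 + (3*(-3) + 1))) = 435*(155 + sqrt(164 + (-9 + 1))) = 435*(155 + sqrt(164 - 8)) = 435*(155 + sqrt(156)) = 435*(155 + 2*sqrt(39)) = 67425 + 870*sqrt(39)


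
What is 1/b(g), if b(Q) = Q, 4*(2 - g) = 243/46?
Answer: 184/125 ≈ 1.4720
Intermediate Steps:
g = 125/184 (g = 2 - 243/(4*46) = 2 - ¼*243/46 = 2 - 243/184 = 125/184 ≈ 0.67935)
1/b(g) = 1/(125/184) = 184/125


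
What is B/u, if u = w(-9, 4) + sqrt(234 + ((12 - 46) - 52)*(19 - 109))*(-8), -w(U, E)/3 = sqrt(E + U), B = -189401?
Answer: 189401/(3*(8*sqrt(886) + I*sqrt(5))) ≈ 265.1 - 2.4894*I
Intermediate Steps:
w(U, E) = -3*sqrt(E + U)
u = -24*sqrt(886) - 3*I*sqrt(5) (u = -3*sqrt(4 - 9) + sqrt(234 + ((12 - 46) - 52)*(19 - 109))*(-8) = -3*I*sqrt(5) + sqrt(234 + (-34 - 52)*(-90))*(-8) = -3*I*sqrt(5) + sqrt(234 - 86*(-90))*(-8) = -3*I*sqrt(5) + sqrt(234 + 7740)*(-8) = -3*I*sqrt(5) + sqrt(7974)*(-8) = -3*I*sqrt(5) + (3*sqrt(886))*(-8) = -3*I*sqrt(5) - 24*sqrt(886) = -24*sqrt(886) - 3*I*sqrt(5) ≈ -714.38 - 6.7082*I)
B/u = -189401/(-24*sqrt(886) - 3*I*sqrt(5))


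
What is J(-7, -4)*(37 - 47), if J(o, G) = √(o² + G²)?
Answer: -10*√65 ≈ -80.623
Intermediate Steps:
J(o, G) = √(G² + o²)
J(-7, -4)*(37 - 47) = √((-4)² + (-7)²)*(37 - 47) = √(16 + 49)*(-10) = √65*(-10) = -10*√65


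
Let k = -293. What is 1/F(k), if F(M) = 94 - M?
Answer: 1/387 ≈ 0.0025840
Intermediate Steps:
1/F(k) = 1/(94 - 1*(-293)) = 1/(94 + 293) = 1/387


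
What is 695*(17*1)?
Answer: 11815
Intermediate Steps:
695*(17*1) = 695*17 = 11815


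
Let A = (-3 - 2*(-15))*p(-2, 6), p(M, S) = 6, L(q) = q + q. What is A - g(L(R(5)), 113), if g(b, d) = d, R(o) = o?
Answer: 49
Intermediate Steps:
L(q) = 2*q
A = 162 (A = (-3 - 2*(-15))*6 = (-3 + 30)*6 = 27*6 = 162)
A - g(L(R(5)), 113) = 162 - 1*113 = 162 - 113 = 49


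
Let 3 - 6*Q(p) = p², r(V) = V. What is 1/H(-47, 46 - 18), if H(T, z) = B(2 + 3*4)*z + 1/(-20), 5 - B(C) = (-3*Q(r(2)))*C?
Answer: -20/1121 ≈ -0.017841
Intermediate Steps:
Q(p) = ½ - p²/6
B(C) = 5 - C/2 (B(C) = 5 - (-3*(½ - ⅙*2²))*C = 5 - (-3*(½ - ⅙*4))*C = 5 - (-3*(½ - ⅔))*C = 5 - (-3*(-⅙))*C = 5 - C/2)
H(T, z) = -1/20 - 2*z (H(T, z) = (5 - (2 + 3*4)/2)*z + 1/(-20) = (5 - (2 + 12)/2)*z - 1/20 = (5 - ½*14)*z - 1/20 = (5 - 7)*z - 1/20 = -2*z - 1/20 = -1/20 - 2*z)
1/H(-47, 46 - 18) = 1/(-1/20 - 2*(46 - 18)) = 1/(-1/20 - 2*28) = 1/(-1/20 - 56) = 1/(-1121/20) = -20/1121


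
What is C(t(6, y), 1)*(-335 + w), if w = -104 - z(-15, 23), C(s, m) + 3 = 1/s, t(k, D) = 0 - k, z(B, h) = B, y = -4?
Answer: 4028/3 ≈ 1342.7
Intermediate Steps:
t(k, D) = -k
C(s, m) = -3 + 1/s
w = -89 (w = -104 - 1*(-15) = -104 + 15 = -89)
C(t(6, y), 1)*(-335 + w) = (-3 + 1/(-1*6))*(-335 - 89) = (-3 + 1/(-6))*(-424) = (-3 - ⅙)*(-424) = -19/6*(-424) = 4028/3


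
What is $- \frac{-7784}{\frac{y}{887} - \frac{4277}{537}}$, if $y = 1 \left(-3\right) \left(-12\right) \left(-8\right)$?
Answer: $- \frac{3707667096}{3948355} \approx -939.04$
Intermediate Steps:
$y = -288$ ($y = \left(-3\right) \left(-12\right) \left(-8\right) = 36 \left(-8\right) = -288$)
$- \frac{-7784}{\frac{y}{887} - \frac{4277}{537}} = - \frac{-7784}{- \frac{288}{887} - \frac{4277}{537}} = - \frac{-7784}{- \frac{3948355}{476319}} = - \frac{\left(-7784\right) \left(-476319\right)}{3948355} = \left(-1\right) \frac{3707667096}{3948355} = - \frac{3707667096}{3948355}$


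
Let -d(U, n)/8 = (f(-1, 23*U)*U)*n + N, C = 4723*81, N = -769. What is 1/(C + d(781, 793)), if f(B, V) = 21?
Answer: -1/103659229 ≈ -9.6470e-9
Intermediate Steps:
C = 382563
d(U, n) = 6152 - 168*U*n (d(U, n) = -8*((21*U)*n - 769) = -8*(21*U*n - 769) = -8*(-769 + 21*U*n) = 6152 - 168*U*n)
1/(C + d(781, 793)) = 1/(382563 + (6152 - 168*781*793)) = 1/(382563 + (6152 - 104047944)) = 1/(382563 - 104041792) = 1/(-103659229) = -1/103659229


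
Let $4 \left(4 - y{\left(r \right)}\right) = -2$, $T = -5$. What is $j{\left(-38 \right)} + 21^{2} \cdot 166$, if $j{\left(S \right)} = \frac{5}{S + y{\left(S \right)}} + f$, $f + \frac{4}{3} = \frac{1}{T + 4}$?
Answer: $\frac{14713907}{201} \approx 73204.0$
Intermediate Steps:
$y{\left(r \right)} = \frac{9}{2}$ ($y{\left(r \right)} = 4 - - \frac{1}{2} = 4 + \frac{1}{2} = \frac{9}{2}$)
$f = - \frac{7}{3}$ ($f = - \frac{4}{3} + \frac{1}{-5 + 4} = - \frac{4}{3} + \frac{1}{-1} = - \frac{4}{3} - 1 = - \frac{7}{3} \approx -2.3333$)
$j{\left(S \right)} = - \frac{7}{3} + \frac{5}{\frac{9}{2} + S}$ ($j{\left(S \right)} = \frac{5}{S + \frac{9}{2}} - \frac{7}{3} = \frac{5}{\frac{9}{2} + S} - \frac{7}{3} = - \frac{7}{3} + \frac{5}{\frac{9}{2} + S}$)
$j{\left(-38 \right)} + 21^{2} \cdot 166 = \frac{-33 - -532}{3 \left(9 + 2 \left(-38\right)\right)} + 21^{2} \cdot 166 = \frac{-33 + 532}{3 \left(9 - 76\right)} + 441 \cdot 166 = \frac{1}{3} \frac{1}{-67} \cdot 499 + 73206 = \frac{1}{3} \left(- \frac{1}{67}\right) 499 + 73206 = - \frac{499}{201} + 73206 = \frac{14713907}{201}$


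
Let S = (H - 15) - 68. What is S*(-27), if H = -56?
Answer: 3753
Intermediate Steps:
S = -139 (S = (-56 - 15) - 68 = -71 - 68 = -139)
S*(-27) = -139*(-27) = 3753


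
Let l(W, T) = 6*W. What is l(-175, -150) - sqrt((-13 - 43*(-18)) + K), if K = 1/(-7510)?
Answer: -1050 - sqrt(42920468590)/7510 ≈ -1077.6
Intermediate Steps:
K = -1/7510 ≈ -0.00013316
l(-175, -150) - sqrt((-13 - 43*(-18)) + K) = 6*(-175) - sqrt((-13 - 43*(-18)) - 1/7510) = -1050 - sqrt((-13 + 774) - 1/7510) = -1050 - sqrt(761 - 1/7510) = -1050 - sqrt(5715109/7510) = -1050 - sqrt(42920468590)/7510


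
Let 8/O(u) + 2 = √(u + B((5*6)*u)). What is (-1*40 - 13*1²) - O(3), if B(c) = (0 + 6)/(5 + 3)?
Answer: 11 + 16*√15 ≈ 72.968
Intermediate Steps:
B(c) = ¾ (B(c) = 6/8 = 6*(⅛) = ¾)
O(u) = 8/(-2 + √(¾ + u)) (O(u) = 8/(-2 + √(u + ¾)) = 8/(-2 + √(¾ + u)))
(-1*40 - 13*1²) - O(3) = (-1*40 - 13*1²) - 16/(-4 + √(3 + 4*3)) = (-40 - 13*1) - 16/(-4 + √(3 + 12)) = (-40 - 13) - 16/(-4 + √15) = -53 - 16/(-4 + √15)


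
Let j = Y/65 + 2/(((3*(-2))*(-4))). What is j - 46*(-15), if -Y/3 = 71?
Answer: 535709/780 ≈ 686.81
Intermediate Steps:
Y = -213 (Y = -3*71 = -213)
j = -2491/780 (j = -213/65 + 2/(((3*(-2))*(-4))) = -213*1/65 + 2/((-6*(-4))) = -213/65 + 2/24 = -213/65 + 2*(1/24) = -213/65 + 1/12 = -2491/780 ≈ -3.1936)
j - 46*(-15) = -2491/780 - 46*(-15) = -2491/780 + 690 = 535709/780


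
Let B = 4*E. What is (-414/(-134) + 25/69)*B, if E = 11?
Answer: 702152/4623 ≈ 151.88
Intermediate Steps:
B = 44 (B = 4*11 = 44)
(-414/(-134) + 25/69)*B = (-414/(-134) + 25/69)*44 = (-414*(-1/134) + 25*(1/69))*44 = (207/67 + 25/69)*44 = (15958/4623)*44 = 702152/4623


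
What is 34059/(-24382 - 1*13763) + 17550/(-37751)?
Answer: -651735353/480003965 ≈ -1.3578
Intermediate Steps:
34059/(-24382 - 1*13763) + 17550/(-37751) = 34059/(-24382 - 13763) + 17550*(-1/37751) = 34059/(-38145) - 17550/37751 = 34059*(-1/38145) - 17550/37751 = -11353/12715 - 17550/37751 = -651735353/480003965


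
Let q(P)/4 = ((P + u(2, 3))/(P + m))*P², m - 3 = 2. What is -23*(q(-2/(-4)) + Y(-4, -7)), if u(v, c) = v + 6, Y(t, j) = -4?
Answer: 621/11 ≈ 56.455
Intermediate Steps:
m = 5 (m = 3 + 2 = 5)
u(v, c) = 6 + v
q(P) = 4*P²*(8 + P)/(5 + P) (q(P) = 4*(((P + (6 + 2))/(P + 5))*P²) = 4*(((P + 8)/(5 + P))*P²) = 4*(((8 + P)/(5 + P))*P²) = 4*(P²*(8 + P)/(5 + P)) = 4*P²*(8 + P)/(5 + P))
-23*(q(-2/(-4)) + Y(-4, -7)) = -23*(4*(-2/(-4))²*(8 - 2/(-4))/(5 - 2/(-4)) - 4) = -23*(4*(-2*(-¼))²*(8 - 2*(-¼))/(5 - 2*(-¼)) - 4) = -23*(4*(½)²*(8 + ½)/(5 + ½) - 4) = -23*(4*(¼)*(17/2)/(11/2) - 4) = -23*(4*(¼)*(2/11)*(17/2) - 4) = -23*(17/11 - 4) = -23*(-27/11) = 621/11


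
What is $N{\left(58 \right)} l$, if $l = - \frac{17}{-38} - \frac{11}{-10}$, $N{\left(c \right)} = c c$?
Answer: $\frac{494508}{95} \approx 5205.3$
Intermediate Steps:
$N{\left(c \right)} = c^{2}$
$l = \frac{147}{95}$ ($l = \left(-17\right) \left(- \frac{1}{38}\right) - - \frac{11}{10} = \frac{17}{38} + \frac{11}{10} = \frac{147}{95} \approx 1.5474$)
$N{\left(58 \right)} l = 58^{2} \cdot \frac{147}{95} = 3364 \cdot \frac{147}{95} = \frac{494508}{95}$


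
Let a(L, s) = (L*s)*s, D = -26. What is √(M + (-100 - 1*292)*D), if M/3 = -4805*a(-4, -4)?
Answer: 4*√58297 ≈ 965.79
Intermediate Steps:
a(L, s) = L*s²
M = 922560 (M = 3*(-(-19220)*(-4)²) = 3*(-(-19220)*16) = 3*(-4805*(-64)) = 3*307520 = 922560)
√(M + (-100 - 1*292)*D) = √(922560 + (-100 - 1*292)*(-26)) = √(922560 + (-100 - 292)*(-26)) = √(922560 - 392*(-26)) = √(922560 + 10192) = √932752 = 4*√58297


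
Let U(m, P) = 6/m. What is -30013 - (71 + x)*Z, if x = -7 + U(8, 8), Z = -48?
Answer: -26905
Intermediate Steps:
x = -25/4 (x = -7 + 6/8 = -7 + 6*(⅛) = -7 + ¾ = -25/4 ≈ -6.2500)
-30013 - (71 + x)*Z = -30013 - (71 - 25/4)*(-48) = -30013 - 259*(-48)/4 = -30013 - 1*(-3108) = -30013 + 3108 = -26905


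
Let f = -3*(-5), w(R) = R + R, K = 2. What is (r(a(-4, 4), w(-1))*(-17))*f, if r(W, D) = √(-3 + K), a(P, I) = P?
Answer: -255*I ≈ -255.0*I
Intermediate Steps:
w(R) = 2*R
f = 15
r(W, D) = I (r(W, D) = √(-3 + 2) = √(-1) = I)
(r(a(-4, 4), w(-1))*(-17))*f = (I*(-17))*15 = -17*I*15 = -255*I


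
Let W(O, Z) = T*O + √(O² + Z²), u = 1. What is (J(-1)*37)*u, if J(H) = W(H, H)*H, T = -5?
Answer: -185 - 37*√2 ≈ -237.33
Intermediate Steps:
W(O, Z) = √(O² + Z²) - 5*O (W(O, Z) = -5*O + √(O² + Z²) = √(O² + Z²) - 5*O)
J(H) = H*(-5*H + √2*√(H²)) (J(H) = (√(H² + H²) - 5*H)*H = (√(2*H²) - 5*H)*H = (√2*√(H²) - 5*H)*H = (-5*H + √2*√(H²))*H = H*(-5*H + √2*√(H²)))
(J(-1)*37)*u = (-(-5*(-1) + √2*√((-1)²))*37)*1 = (-(5 + √2*√1)*37)*1 = (-(5 + √2*1)*37)*1 = (-(5 + √2)*37)*1 = ((-5 - √2)*37)*1 = (-185 - 37*√2)*1 = -185 - 37*√2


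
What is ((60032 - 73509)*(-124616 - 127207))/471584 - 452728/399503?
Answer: 1355627201289061/188399222752 ≈ 7195.5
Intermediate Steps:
((60032 - 73509)*(-124616 - 127207))/471584 - 452728/399503 = -13477*(-251823)*(1/471584) - 452728*1/399503 = 3393818571*(1/471584) - 452728/399503 = 3393818571/471584 - 452728/399503 = 1355627201289061/188399222752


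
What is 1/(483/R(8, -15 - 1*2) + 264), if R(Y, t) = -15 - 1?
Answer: 16/3741 ≈ 0.0042769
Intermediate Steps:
R(Y, t) = -16
1/(483/R(8, -15 - 1*2) + 264) = 1/(483/(-16) + 264) = 1/(483*(-1/16) + 264) = 1/(-483/16 + 264) = 1/(3741/16) = 16/3741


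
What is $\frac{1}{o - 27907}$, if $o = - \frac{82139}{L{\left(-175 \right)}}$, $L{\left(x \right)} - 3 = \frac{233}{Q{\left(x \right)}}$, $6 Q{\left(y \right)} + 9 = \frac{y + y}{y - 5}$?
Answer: $- \frac{24783}{681187528} \approx -3.6382 \cdot 10^{-5}$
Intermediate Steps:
$Q{\left(y \right)} = - \frac{3}{2} + \frac{y}{3 \left(-5 + y\right)}$ ($Q{\left(y \right)} = - \frac{3}{2} + \frac{\left(y + y\right) \frac{1}{y - 5}}{6} = - \frac{3}{2} + \frac{2 y \frac{1}{-5 + y}}{6} = - \frac{3}{2} + \frac{y}{3 \left(-5 + y\right)}$)
$L{\left(x \right)} = 3 + \frac{1398 \left(-5 + x\right)}{45 - 7 x}$ ($L{\left(x \right)} = 3 + \frac{233}{\frac{1}{6} \frac{1}{-5 + x} \left(45 - 7 x\right)} = 3 + 233 \frac{6 \left(-5 + x\right)}{45 - 7 x} = 3 + \frac{1398 \left(-5 + x\right)}{45 - 7 x}$)
$o = \frac{10431653}{24783}$ ($o = - \frac{82139}{3 \frac{1}{-45 + 7 \left(-175\right)} \left(2285 - -80325\right)} = - \frac{82139}{3 \frac{1}{-45 - 1225} \left(2285 + 80325\right)} = - \frac{82139}{3 \frac{1}{-1270} \cdot 82610} = - \frac{82139}{3 \left(- \frac{1}{1270}\right) 82610} = - \frac{82139}{- \frac{24783}{127}} = \left(-82139\right) \left(- \frac{127}{24783}\right) = \frac{10431653}{24783} \approx 420.92$)
$\frac{1}{o - 27907} = \frac{1}{\frac{10431653}{24783} - 27907} = \frac{1}{- \frac{681187528}{24783}} = - \frac{24783}{681187528}$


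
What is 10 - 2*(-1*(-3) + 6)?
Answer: -8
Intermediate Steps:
10 - 2*(-1*(-3) + 6) = 10 - 2*(3 + 6) = 10 - 2*9 = 10 - 18 = -8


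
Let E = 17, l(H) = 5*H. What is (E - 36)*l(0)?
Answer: 0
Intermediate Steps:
(E - 36)*l(0) = (17 - 36)*(5*0) = -19*0 = 0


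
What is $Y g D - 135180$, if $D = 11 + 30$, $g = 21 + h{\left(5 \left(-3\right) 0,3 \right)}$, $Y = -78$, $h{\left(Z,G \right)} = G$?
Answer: $-211932$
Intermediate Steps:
$g = 24$ ($g = 21 + 3 = 24$)
$D = 41$
$Y g D - 135180 = \left(-78\right) 24 \cdot 41 - 135180 = \left(-1872\right) 41 - 135180 = -76752 - 135180 = -211932$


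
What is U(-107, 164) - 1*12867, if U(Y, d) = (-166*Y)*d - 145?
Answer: 2899956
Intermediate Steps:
U(Y, d) = -145 - 166*Y*d (U(Y, d) = -166*Y*d - 145 = -145 - 166*Y*d)
U(-107, 164) - 1*12867 = (-145 - 166*(-107)*164) - 1*12867 = (-145 + 2912968) - 12867 = 2912823 - 12867 = 2899956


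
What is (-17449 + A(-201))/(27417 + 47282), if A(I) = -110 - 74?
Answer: -17633/74699 ≈ -0.23605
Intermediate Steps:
A(I) = -184
(-17449 + A(-201))/(27417 + 47282) = (-17449 - 184)/(27417 + 47282) = -17633/74699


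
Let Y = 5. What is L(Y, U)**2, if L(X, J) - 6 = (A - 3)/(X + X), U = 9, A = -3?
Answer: 729/25 ≈ 29.160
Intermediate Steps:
L(X, J) = 6 - 3/X (L(X, J) = 6 + (-3 - 3)/(X + X) = 6 - 6*1/(2*X) = 6 - 3/X)
L(Y, U)**2 = (6 - 3/5)**2 = (27/5)**2 = 729/25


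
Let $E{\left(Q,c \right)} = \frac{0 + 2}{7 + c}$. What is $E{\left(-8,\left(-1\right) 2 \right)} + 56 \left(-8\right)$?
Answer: $- \frac{2238}{5} \approx -447.6$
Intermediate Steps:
$E{\left(Q,c \right)} = \frac{2}{7 + c}$
$E{\left(-8,\left(-1\right) 2 \right)} + 56 \left(-8\right) = \frac{2}{7 - 2} + 56 \left(-8\right) = \frac{2}{7 - 2} - 448 = \frac{2}{5} - 448 = - \frac{2238}{5}$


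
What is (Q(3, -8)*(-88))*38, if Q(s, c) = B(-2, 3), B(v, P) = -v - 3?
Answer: 3344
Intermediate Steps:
B(v, P) = -3 - v
Q(s, c) = -1 (Q(s, c) = -3 - 1*(-2) = -3 + 2 = -1)
(Q(3, -8)*(-88))*38 = -1*(-88)*38 = 88*38 = 3344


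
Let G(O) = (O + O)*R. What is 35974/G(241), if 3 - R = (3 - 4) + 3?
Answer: 17987/241 ≈ 74.635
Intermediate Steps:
R = 1 (R = 3 - ((3 - 4) + 3) = 3 - (-1 + 3) = 3 - 1*2 = 3 - 2 = 1)
G(O) = 2*O (G(O) = (O + O)*1 = (2*O)*1 = 2*O)
35974/G(241) = 35974/((2*241)) = 35974/482 = 35974*(1/482) = 17987/241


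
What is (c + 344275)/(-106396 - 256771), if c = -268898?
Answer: -75377/363167 ≈ -0.20755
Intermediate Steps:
(c + 344275)/(-106396 - 256771) = (-268898 + 344275)/(-106396 - 256771) = 75377/(-363167) = 75377*(-1/363167) = -75377/363167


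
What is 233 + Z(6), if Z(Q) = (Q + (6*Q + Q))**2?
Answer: 2537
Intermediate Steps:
Z(Q) = 64*Q**2 (Z(Q) = (Q + 7*Q)**2 = (8*Q)**2 = 64*Q**2)
233 + Z(6) = 233 + 64*6**2 = 233 + 64*36 = 233 + 2304 = 2537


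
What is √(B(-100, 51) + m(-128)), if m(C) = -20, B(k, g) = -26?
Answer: I*√46 ≈ 6.7823*I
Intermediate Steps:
√(B(-100, 51) + m(-128)) = √(-26 - 20) = √(-46) = I*√46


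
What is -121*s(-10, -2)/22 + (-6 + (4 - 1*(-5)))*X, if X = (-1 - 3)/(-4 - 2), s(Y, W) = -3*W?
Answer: -31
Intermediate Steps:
X = ⅔ (X = -4/(-6) = -4*(-⅙) = ⅔ ≈ 0.66667)
-121*s(-10, -2)/22 + (-6 + (4 - 1*(-5)))*X = -121*(-3*(-2))/22 + (-6 + (4 - 1*(-5)))*(⅔) = -726/22 + (-6 + (4 + 5))*(⅔) = -121*3/11 + (-6 + 9)*(⅔) = -33 + 3*(⅔) = -33 + 2 = -31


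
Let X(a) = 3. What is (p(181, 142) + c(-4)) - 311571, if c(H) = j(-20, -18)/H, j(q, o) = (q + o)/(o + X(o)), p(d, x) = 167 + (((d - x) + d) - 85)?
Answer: -9338089/30 ≈ -3.1127e+5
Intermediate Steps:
p(d, x) = 82 - x + 2*d (p(d, x) = 167 + ((-x + 2*d) - 85) = 167 + (-85 - x + 2*d) = 82 - x + 2*d)
j(q, o) = (o + q)/(3 + o) (j(q, o) = (q + o)/(o + 3) = (o + q)/(3 + o))
c(H) = 38/(15*H) (c(H) = ((-18 - 20)/(3 - 18))/H = (-38/(-15))/H = (-1/15*(-38))/H = 38/(15*H))
(p(181, 142) + c(-4)) - 311571 = ((82 - 1*142 + 2*181) + (38/15)/(-4)) - 311571 = ((82 - 142 + 362) + (38/15)*(-¼)) - 311571 = (302 - 19/30) - 311571 = 9041/30 - 311571 = -9338089/30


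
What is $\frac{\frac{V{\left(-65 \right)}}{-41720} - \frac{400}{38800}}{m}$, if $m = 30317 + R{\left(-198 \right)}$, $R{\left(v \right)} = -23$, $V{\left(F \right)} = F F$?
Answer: $- \frac{30103}{8172998064} \approx -3.6832 \cdot 10^{-6}$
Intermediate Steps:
$V{\left(F \right)} = F^{2}$
$m = 30294$ ($m = 30317 - 23 = 30294$)
$\frac{\frac{V{\left(-65 \right)}}{-41720} - \frac{400}{38800}}{m} = \frac{\frac{\left(-65\right)^{2}}{-41720} - \frac{400}{38800}}{30294} = \left(4225 \left(- \frac{1}{41720}\right) - \frac{1}{97}\right) \frac{1}{30294} = \left(- \frac{845}{8344} - \frac{1}{97}\right) \frac{1}{30294} = \left(- \frac{90309}{809368}\right) \frac{1}{30294} = - \frac{30103}{8172998064}$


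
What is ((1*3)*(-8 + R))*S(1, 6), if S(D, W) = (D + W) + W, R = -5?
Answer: -507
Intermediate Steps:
S(D, W) = D + 2*W
((1*3)*(-8 + R))*S(1, 6) = ((1*3)*(-8 - 5))*(1 + 2*6) = (3*(-13))*(1 + 12) = -39*13 = -507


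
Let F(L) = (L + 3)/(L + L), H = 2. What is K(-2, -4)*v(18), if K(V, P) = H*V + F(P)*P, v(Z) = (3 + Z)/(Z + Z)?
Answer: -21/8 ≈ -2.6250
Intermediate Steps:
v(Z) = (3 + Z)/(2*Z) (v(Z) = (3 + Z)/((2*Z)) = (3 + Z)*(1/(2*Z)) = (3 + Z)/(2*Z))
F(L) = (3 + L)/(2*L) (F(L) = (3 + L)/((2*L)) = (3 + L)*(1/(2*L)) = (3 + L)/(2*L))
K(V, P) = 3/2 + P/2 + 2*V (K(V, P) = 2*V + ((3 + P)/(2*P))*P = 2*V + (3/2 + P/2) = 3/2 + P/2 + 2*V)
K(-2, -4)*v(18) = (3/2 + (½)*(-4) + 2*(-2))*((½)*(3 + 18)/18) = (3/2 - 2 - 4)*((½)*(1/18)*21) = -9/2*7/12 = -21/8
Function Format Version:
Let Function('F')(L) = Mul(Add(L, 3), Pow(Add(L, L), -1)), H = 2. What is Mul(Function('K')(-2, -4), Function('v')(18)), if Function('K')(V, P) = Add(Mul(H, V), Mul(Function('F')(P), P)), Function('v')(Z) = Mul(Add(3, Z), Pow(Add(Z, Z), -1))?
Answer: Rational(-21, 8) ≈ -2.6250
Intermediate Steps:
Function('v')(Z) = Mul(Rational(1, 2), Pow(Z, -1), Add(3, Z)) (Function('v')(Z) = Mul(Add(3, Z), Pow(Mul(2, Z), -1)) = Mul(Add(3, Z), Mul(Rational(1, 2), Pow(Z, -1))) = Mul(Rational(1, 2), Pow(Z, -1), Add(3, Z)))
Function('F')(L) = Mul(Rational(1, 2), Pow(L, -1), Add(3, L)) (Function('F')(L) = Mul(Add(3, L), Pow(Mul(2, L), -1)) = Mul(Add(3, L), Mul(Rational(1, 2), Pow(L, -1))) = Mul(Rational(1, 2), Pow(L, -1), Add(3, L)))
Function('K')(V, P) = Add(Rational(3, 2), Mul(Rational(1, 2), P), Mul(2, V)) (Function('K')(V, P) = Add(Mul(2, V), Mul(Mul(Rational(1, 2), Pow(P, -1), Add(3, P)), P)) = Add(Mul(2, V), Add(Rational(3, 2), Mul(Rational(1, 2), P))) = Add(Rational(3, 2), Mul(Rational(1, 2), P), Mul(2, V)))
Mul(Function('K')(-2, -4), Function('v')(18)) = Mul(Add(Rational(3, 2), Mul(Rational(1, 2), -4), Mul(2, -2)), Mul(Rational(1, 2), Pow(18, -1), Add(3, 18))) = Mul(Add(Rational(3, 2), -2, -4), Mul(Rational(1, 2), Rational(1, 18), 21)) = Mul(Rational(-9, 2), Rational(7, 12)) = Rational(-21, 8)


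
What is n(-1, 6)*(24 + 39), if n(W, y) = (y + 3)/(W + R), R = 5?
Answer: 567/4 ≈ 141.75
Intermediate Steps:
n(W, y) = (3 + y)/(5 + W) (n(W, y) = (y + 3)/(W + 5) = (3 + y)/(5 + W))
n(-1, 6)*(24 + 39) = ((3 + 6)/(5 - 1))*(24 + 39) = (9/4)*63 = 567/4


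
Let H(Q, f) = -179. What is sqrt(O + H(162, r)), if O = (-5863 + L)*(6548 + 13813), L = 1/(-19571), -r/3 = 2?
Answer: I*sqrt(45724154860258733)/19571 ≈ 10926.0*I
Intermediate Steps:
r = -6 (r = -3*2 = -6)
L = -1/19571 ≈ -5.1096e-5
O = -2336318343414/19571 (O = (-5863 - 1/19571)*(6548 + 13813) = -114744774/19571*20361 = -2336318343414/19571 ≈ -1.1938e+8)
sqrt(O + H(162, r)) = sqrt(-2336318343414/19571 - 179) = sqrt(-2336321846623/19571) = I*sqrt(45724154860258733)/19571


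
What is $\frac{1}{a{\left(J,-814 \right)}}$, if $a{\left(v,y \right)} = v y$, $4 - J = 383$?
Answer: $\frac{1}{308506} \approx 3.2414 \cdot 10^{-6}$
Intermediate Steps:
$J = -379$ ($J = 4 - 383 = -379$)
$\frac{1}{a{\left(J,-814 \right)}} = \frac{1}{\left(-379\right) \left(-814\right)} = \frac{1}{308506}$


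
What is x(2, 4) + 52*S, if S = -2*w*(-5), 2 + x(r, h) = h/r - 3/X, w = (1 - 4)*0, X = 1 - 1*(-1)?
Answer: -3/2 ≈ -1.5000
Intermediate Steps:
X = 2 (X = 1 + 1 = 2)
w = 0 (w = -3*0 = 0)
x(r, h) = -7/2 + h/r (x(r, h) = -2 + (h/r - 3/2) = -2 + (-3/2 + h/r) = -7/2 + h/r)
S = 0 (S = -2*0*(-5) = 0*(-5) = 0)
x(2, 4) + 52*S = (-7/2 + 4/2) + 52*0 = (-7/2 + 4*(½)) + 0 = (-7/2 + 2) + 0 = -3/2 + 0 = -3/2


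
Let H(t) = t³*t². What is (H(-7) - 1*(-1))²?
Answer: 282441636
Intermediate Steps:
H(t) = t⁵
(H(-7) - 1*(-1))² = ((-7)⁵ - 1*(-1))² = (-16807 + 1)² = (-16806)² = 282441636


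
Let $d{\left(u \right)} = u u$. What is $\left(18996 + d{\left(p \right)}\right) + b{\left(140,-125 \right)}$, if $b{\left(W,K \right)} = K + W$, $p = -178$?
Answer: $50695$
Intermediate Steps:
$d{\left(u \right)} = u^{2}$
$\left(18996 + d{\left(p \right)}\right) + b{\left(140,-125 \right)} = \left(18996 + \left(-178\right)^{2}\right) + \left(-125 + 140\right) = \left(18996 + 31684\right) + 15 = 50680 + 15 = 50695$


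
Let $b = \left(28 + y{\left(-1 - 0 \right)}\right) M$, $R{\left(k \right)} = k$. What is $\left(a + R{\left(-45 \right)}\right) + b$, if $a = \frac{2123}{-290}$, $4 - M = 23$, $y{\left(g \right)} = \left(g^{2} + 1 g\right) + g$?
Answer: $- \frac{163943}{290} \approx -565.32$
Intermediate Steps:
$y{\left(g \right)} = g^{2} + 2 g$ ($y{\left(g \right)} = \left(g^{2} + g\right) + g = \left(g + g^{2}\right) + g = g^{2} + 2 g$)
$M = -19$ ($M = 4 - 23 = -19$)
$b = -513$ ($b = \left(28 + \left(-1 - 0\right) \left(2 - 1\right)\right) \left(-19\right) = \left(28 + \left(-1 + 0\right) \left(2 + \left(-1 + 0\right)\right)\right) \left(-19\right) = \left(28 - \left(2 - 1\right)\right) \left(-19\right) = \left(28 - 1\right) \left(-19\right) = 27 \left(-19\right) = -513$)
$a = - \frac{2123}{290}$ ($a = 2123 \left(- \frac{1}{290}\right) = - \frac{2123}{290} \approx -7.3207$)
$\left(a + R{\left(-45 \right)}\right) + b = \left(- \frac{2123}{290} - 45\right) - 513 = - \frac{15173}{290} - 513 = - \frac{163943}{290}$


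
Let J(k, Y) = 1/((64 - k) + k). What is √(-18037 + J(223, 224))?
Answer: 3*I*√128263/8 ≈ 134.3*I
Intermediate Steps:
J(k, Y) = 1/64
√(-18037 + J(223, 224)) = √(-18037 + 1/64) = √(-1154367/64) = 3*I*√128263/8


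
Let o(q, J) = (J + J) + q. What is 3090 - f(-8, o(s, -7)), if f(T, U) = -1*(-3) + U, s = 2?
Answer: 3099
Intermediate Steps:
o(q, J) = q + 2*J (o(q, J) = 2*J + q = q + 2*J)
f(T, U) = 3 + U
3090 - f(-8, o(s, -7)) = 3090 - (3 + (2 + 2*(-7))) = 3090 - (3 + (2 - 14)) = 3090 - (3 - 12) = 3090 - 1*(-9) = 3090 + 9 = 3099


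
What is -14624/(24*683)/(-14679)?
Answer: 1828/30077271 ≈ 6.0777e-5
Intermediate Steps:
-14624/(24*683)/(-14679) = -14624/16392*(-1/14679) = -14624*1/16392*(-1/14679) = -1828/2049*(-1/14679) = 1828/30077271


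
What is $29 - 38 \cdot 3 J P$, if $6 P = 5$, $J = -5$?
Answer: $504$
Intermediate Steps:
$P = \frac{5}{6}$ ($P = \frac{1}{6} \cdot 5 = \frac{5}{6} \approx 0.83333$)
$29 - 38 \cdot 3 J P = 29 - 38 \cdot 3 \left(-5\right) \frac{5}{6} = 29 - 38 \left(\left(-15\right) \frac{5}{6}\right) = 29 - -475 = 29 + 475 = 504$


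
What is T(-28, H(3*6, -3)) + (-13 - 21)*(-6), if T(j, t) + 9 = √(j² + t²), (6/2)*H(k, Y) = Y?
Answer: 195 + √785 ≈ 223.02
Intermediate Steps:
H(k, Y) = Y/3
T(j, t) = -9 + √(j² + t²)
T(-28, H(3*6, -3)) + (-13 - 21)*(-6) = (-9 + √((-28)² + ((⅓)*(-3))²)) + (-13 - 21)*(-6) = (-9 + √(784 + (-1)²)) - 34*(-6) = (-9 + √(784 + 1)) + 204 = (-9 + √785) + 204 = 195 + √785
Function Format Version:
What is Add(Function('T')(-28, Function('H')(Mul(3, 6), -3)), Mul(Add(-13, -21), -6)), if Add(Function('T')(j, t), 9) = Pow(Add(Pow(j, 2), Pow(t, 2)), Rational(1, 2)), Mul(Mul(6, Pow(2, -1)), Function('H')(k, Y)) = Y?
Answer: Add(195, Pow(785, Rational(1, 2))) ≈ 223.02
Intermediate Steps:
Function('H')(k, Y) = Mul(Rational(1, 3), Y)
Function('T')(j, t) = Add(-9, Pow(Add(Pow(j, 2), Pow(t, 2)), Rational(1, 2)))
Add(Function('T')(-28, Function('H')(Mul(3, 6), -3)), Mul(Add(-13, -21), -6)) = Add(Add(-9, Pow(Add(Pow(-28, 2), Pow(Mul(Rational(1, 3), -3), 2)), Rational(1, 2))), Mul(Add(-13, -21), -6)) = Add(Add(-9, Pow(Add(784, Pow(-1, 2)), Rational(1, 2))), Mul(-34, -6)) = Add(Add(-9, Pow(Add(784, 1), Rational(1, 2))), 204) = Add(Add(-9, Pow(785, Rational(1, 2))), 204) = Add(195, Pow(785, Rational(1, 2)))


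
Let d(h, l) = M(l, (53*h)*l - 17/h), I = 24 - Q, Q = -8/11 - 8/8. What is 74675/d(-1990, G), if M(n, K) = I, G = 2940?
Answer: 821425/283 ≈ 2902.6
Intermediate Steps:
Q = -19/11 (Q = -8*1/11 - 8*⅛ = -8/11 - 1 = -19/11 ≈ -1.7273)
I = 283/11 (I = 24 - 1*(-19/11) = 24 + 19/11 = 283/11 ≈ 25.727)
M(n, K) = 283/11
d(h, l) = 283/11
74675/d(-1990, G) = 74675/(283/11) = 74675*(11/283) = 821425/283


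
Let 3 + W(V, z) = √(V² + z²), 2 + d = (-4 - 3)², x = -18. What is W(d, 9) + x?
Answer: -21 + √2290 ≈ 26.854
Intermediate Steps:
d = 47 (d = -2 + (-4 - 3)² = -2 + (-7)² = -2 + 49 = 47)
W(V, z) = -3 + √(V² + z²)
W(d, 9) + x = (-3 + √(47² + 9²)) - 18 = (-3 + √(2209 + 81)) - 18 = (-3 + √2290) - 18 = -21 + √2290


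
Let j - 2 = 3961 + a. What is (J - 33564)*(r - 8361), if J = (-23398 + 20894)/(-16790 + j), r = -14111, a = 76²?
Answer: 5318161946720/7051 ≈ 7.5424e+8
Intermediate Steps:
a = 5776
j = 9739 (j = 2 + (3961 + 5776) = 2 + 9737 = 9739)
J = 2504/7051 (J = (-23398 + 20894)/(-16790 + 9739) = -2504/(-7051) = -2504*(-1/7051) = 2504/7051 ≈ 0.35513)
(J - 33564)*(r - 8361) = (2504/7051 - 33564)*(-14111 - 8361) = -236657260/7051*(-22472) = 5318161946720/7051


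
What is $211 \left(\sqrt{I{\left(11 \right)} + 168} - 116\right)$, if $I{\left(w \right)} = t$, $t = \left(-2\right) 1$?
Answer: $-24476 + 211 \sqrt{166} \approx -21757.0$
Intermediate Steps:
$t = -2$
$I{\left(w \right)} = -2$
$211 \left(\sqrt{I{\left(11 \right)} + 168} - 116\right) = 211 \left(\sqrt{-2 + 168} - 116\right) = 211 \left(\sqrt{166} - 116\right) = 211 \left(-116 + \sqrt{166}\right) = -24476 + 211 \sqrt{166}$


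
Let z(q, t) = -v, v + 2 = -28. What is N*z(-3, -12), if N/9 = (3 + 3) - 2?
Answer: 1080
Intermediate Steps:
N = 36 (N = 9*((3 + 3) - 2) = 9*(6 - 2) = 9*4 = 36)
v = -30 (v = -2 - 28 = -30)
z(q, t) = 30 (z(q, t) = -1*(-30) = 30)
N*z(-3, -12) = 36*30 = 1080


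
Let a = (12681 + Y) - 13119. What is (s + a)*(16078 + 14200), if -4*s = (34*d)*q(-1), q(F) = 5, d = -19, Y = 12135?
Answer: 378611251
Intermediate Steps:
a = 11697 (a = (12681 + 12135) - 13119 = 24816 - 13119 = 11697)
s = 1615/2 (s = -34*(-19)*5/4 = -(-323)*5/2 = -¼*(-3230) = 1615/2 ≈ 807.50)
(s + a)*(16078 + 14200) = (1615/2 + 11697)*(16078 + 14200) = (25009/2)*30278 = 378611251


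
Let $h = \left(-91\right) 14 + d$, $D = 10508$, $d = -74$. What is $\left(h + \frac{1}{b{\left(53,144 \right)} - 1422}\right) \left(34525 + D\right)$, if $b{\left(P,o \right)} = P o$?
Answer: $- \frac{125658266869}{2070} \approx -6.0704 \cdot 10^{7}$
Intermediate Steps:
$h = -1348$ ($h = \left(-91\right) 14 - 74 = -1274 - 74 = -1348$)
$\left(h + \frac{1}{b{\left(53,144 \right)} - 1422}\right) \left(34525 + D\right) = \left(-1348 + \frac{1}{53 \cdot 144 - 1422}\right) \left(34525 + 10508\right) = \left(-1348 + \frac{1}{7632 - 1422}\right) 45033 = \left(-1348 + \frac{1}{6210}\right) 45033 = \left(- \frac{8371079}{6210}\right) 45033 = - \frac{125658266869}{2070}$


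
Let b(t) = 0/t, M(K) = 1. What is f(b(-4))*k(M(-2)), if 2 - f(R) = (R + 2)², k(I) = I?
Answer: -2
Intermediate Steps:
b(t) = 0
f(R) = 2 - (2 + R)² (f(R) = 2 - (R + 2)² = 2 - (2 + R)²)
f(b(-4))*k(M(-2)) = (2 - (2 + 0)²)*1 = (2 - 1*2²)*1 = (2 - 1*4)*1 = (2 - 4)*1 = -2*1 = -2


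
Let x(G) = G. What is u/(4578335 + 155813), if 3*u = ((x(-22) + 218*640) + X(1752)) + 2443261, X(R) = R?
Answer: 2584511/14202444 ≈ 0.18198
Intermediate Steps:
u = 2584511/3 (u = (((-22 + 218*640) + 1752) + 2443261)/3 = (((-22 + 139520) + 1752) + 2443261)/3 = ((139498 + 1752) + 2443261)/3 = (141250 + 2443261)/3 = (⅓)*2584511 = 2584511/3 ≈ 8.6150e+5)
u/(4578335 + 155813) = 2584511/(3*(4578335 + 155813)) = (2584511/3)/4734148 = (2584511/3)*(1/4734148) = 2584511/14202444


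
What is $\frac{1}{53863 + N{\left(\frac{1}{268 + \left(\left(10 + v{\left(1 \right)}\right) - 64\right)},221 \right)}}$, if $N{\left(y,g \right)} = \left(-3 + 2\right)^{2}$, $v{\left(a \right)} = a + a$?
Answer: $\frac{1}{53864} \approx 1.8565 \cdot 10^{-5}$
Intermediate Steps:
$v{\left(a \right)} = 2 a$
$N{\left(y,g \right)} = 1$ ($N{\left(y,g \right)} = \left(-1\right)^{2} = 1$)
$\frac{1}{53863 + N{\left(\frac{1}{268 + \left(\left(10 + v{\left(1 \right)}\right) - 64\right)},221 \right)}} = \frac{1}{53863 + 1} = \frac{1}{53864}$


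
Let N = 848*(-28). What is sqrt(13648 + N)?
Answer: 4*I*sqrt(631) ≈ 100.48*I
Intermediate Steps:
N = -23744
sqrt(13648 + N) = sqrt(13648 - 23744) = sqrt(-10096) = 4*I*sqrt(631)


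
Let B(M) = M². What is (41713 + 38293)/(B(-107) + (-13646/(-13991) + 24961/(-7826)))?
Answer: 8760142241396/1253349401379 ≈ 6.9894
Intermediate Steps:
(41713 + 38293)/(B(-107) + (-13646/(-13991) + 24961/(-7826))) = (41713 + 38293)/((-107)² + (-13646/(-13991) + 24961/(-7826))) = 80006/(11449 + (-13646*(-1/13991) + 24961*(-1/7826))) = 80006/(11449 + (13646/13991 - 24961/7826)) = 80006/(11449 - 242435755/109493566) = 80006/(1253349401379/109493566) = 80006*(109493566/1253349401379) = 8760142241396/1253349401379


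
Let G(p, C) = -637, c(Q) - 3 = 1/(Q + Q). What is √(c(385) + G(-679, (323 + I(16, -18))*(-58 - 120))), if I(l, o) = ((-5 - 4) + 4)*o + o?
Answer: I*√375897830/770 ≈ 25.179*I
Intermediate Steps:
I(l, o) = -4*o (I(l, o) = (-9 + 4)*o + o = -5*o + o = -4*o)
c(Q) = 3 + 1/(2*Q) (c(Q) = 3 + 1/(Q + Q) = 3 + 1/(2*Q))
√(c(385) + G(-679, (323 + I(16, -18))*(-58 - 120))) = √((3 + (½)/385) - 637) = √((3 + (½)*(1/385)) - 637) = √((3 + 1/770) - 637) = √(2311/770 - 637) = √(-488179/770) = I*√375897830/770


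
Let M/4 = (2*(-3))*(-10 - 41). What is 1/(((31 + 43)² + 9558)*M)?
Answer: 1/18401616 ≈ 5.4343e-8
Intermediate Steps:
M = 1224 (M = 4*((2*(-3))*(-10 - 41)) = 4*(-6*(-51)) = 4*306 = 1224)
1/(((31 + 43)² + 9558)*M) = 1/(((31 + 43)² + 9558)*1224) = (1/1224)/(74² + 9558) = (1/1224)/(5476 + 9558) = (1/1224)/15034 = (1/15034)*(1/1224) = 1/18401616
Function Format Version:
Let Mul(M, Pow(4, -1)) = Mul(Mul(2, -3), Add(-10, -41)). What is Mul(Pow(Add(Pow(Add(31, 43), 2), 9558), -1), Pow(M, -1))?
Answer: Rational(1, 18401616) ≈ 5.4343e-8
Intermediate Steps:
M = 1224 (M = Mul(4, Mul(Mul(2, -3), Add(-10, -41))) = Mul(4, Mul(-6, -51)) = Mul(4, 306) = 1224)
Mul(Pow(Add(Pow(Add(31, 43), 2), 9558), -1), Pow(M, -1)) = Mul(Pow(Add(Pow(Add(31, 43), 2), 9558), -1), Pow(1224, -1)) = Mul(Pow(Add(Pow(74, 2), 9558), -1), Rational(1, 1224)) = Mul(Pow(Add(5476, 9558), -1), Rational(1, 1224)) = Mul(Pow(15034, -1), Rational(1, 1224)) = Mul(Rational(1, 15034), Rational(1, 1224)) = Rational(1, 18401616)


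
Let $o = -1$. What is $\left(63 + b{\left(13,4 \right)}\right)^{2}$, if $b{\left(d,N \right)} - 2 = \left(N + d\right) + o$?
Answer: $6561$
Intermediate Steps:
$b{\left(d,N \right)} = 1 + N + d$ ($b{\left(d,N \right)} = 2 - \left(1 - N - d\right) = 2 + \left(-1 + N + d\right) = 1 + N + d$)
$\left(63 + b{\left(13,4 \right)}\right)^{2} = \left(63 + \left(1 + 4 + 13\right)\right)^{2} = \left(63 + 18\right)^{2} = 81^{2} = 6561$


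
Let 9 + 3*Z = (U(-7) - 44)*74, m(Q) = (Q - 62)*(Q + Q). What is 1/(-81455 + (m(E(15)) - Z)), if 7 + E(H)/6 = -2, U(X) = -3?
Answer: -3/203294 ≈ -1.4757e-5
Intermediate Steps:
E(H) = -54 (E(H) = -42 + 6*(-2) = -42 - 12 = -54)
m(Q) = 2*Q*(-62 + Q) (m(Q) = (-62 + Q)*(2*Q) = 2*Q*(-62 + Q))
Z = -3487/3 (Z = -3 + ((-3 - 44)*74)/3 = -3 + (-47*74)/3 = -3 + (1/3)*(-3478) = -3 - 3478/3 = -3487/3 ≈ -1162.3)
1/(-81455 + (m(E(15)) - Z)) = 1/(-81455 + (2*(-54)*(-62 - 54) - 1*(-3487/3))) = 1/(-81455 + (2*(-54)*(-116) + 3487/3)) = 1/(-81455 + (12528 + 3487/3)) = 1/(-81455 + 41071/3) = 1/(-203294/3) = -3/203294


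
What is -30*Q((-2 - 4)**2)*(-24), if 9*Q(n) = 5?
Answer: 400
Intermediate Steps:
Q(n) = 5/9 (Q(n) = (1/9)*5 = 5/9)
-30*Q((-2 - 4)**2)*(-24) = -30*5/9*(-24) = -50/3*(-24) = 400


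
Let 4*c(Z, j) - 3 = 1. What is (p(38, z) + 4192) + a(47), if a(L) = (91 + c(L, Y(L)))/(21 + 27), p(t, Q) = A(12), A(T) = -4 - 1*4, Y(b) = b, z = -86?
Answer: 50231/12 ≈ 4185.9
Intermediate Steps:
c(Z, j) = 1 (c(Z, j) = ¾ + (¼)*1 = ¾ + ¼ = 1)
A(T) = -8 (A(T) = -4 - 4 = -8)
p(t, Q) = -8
a(L) = 23/12 (a(L) = (91 + 1)/(21 + 27) = 92/48 = 92*(1/48) = 23/12)
(p(38, z) + 4192) + a(47) = (-8 + 4192) + 23/12 = 4184 + 23/12 = 50231/12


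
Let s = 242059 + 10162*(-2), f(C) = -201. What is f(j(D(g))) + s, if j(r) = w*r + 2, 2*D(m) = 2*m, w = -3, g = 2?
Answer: 221534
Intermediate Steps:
D(m) = m (D(m) = (2*m)/2 = m)
j(r) = 2 - 3*r (j(r) = -3*r + 2 = 2 - 3*r)
s = 221735 (s = 242059 - 20324 = 221735)
f(j(D(g))) + s = -201 + 221735 = 221534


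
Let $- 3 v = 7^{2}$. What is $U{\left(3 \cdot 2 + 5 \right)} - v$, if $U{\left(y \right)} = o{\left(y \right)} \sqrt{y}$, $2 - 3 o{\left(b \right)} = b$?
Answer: $\frac{49}{3} - 3 \sqrt{11} \approx 6.3835$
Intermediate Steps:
$v = - \frac{49}{3}$ ($v = - \frac{7^{2}}{3} = \left(- \frac{1}{3}\right) 49 = - \frac{49}{3} \approx -16.333$)
$o{\left(b \right)} = \frac{2}{3} - \frac{b}{3}$
$U{\left(y \right)} = \sqrt{y} \left(\frac{2}{3} - \frac{y}{3}\right)$ ($U{\left(y \right)} = \left(\frac{2}{3} - \frac{y}{3}\right) \sqrt{y} = \sqrt{y} \left(\frac{2}{3} - \frac{y}{3}\right)$)
$U{\left(3 \cdot 2 + 5 \right)} - v = \frac{\sqrt{3 \cdot 2 + 5} \left(2 - \left(3 \cdot 2 + 5\right)\right)}{3} - - \frac{49}{3} = \frac{\sqrt{6 + 5} \left(2 - \left(6 + 5\right)\right)}{3} + \frac{49}{3} = \frac{\sqrt{11} \left(2 - 11\right)}{3} + \frac{49}{3} = \frac{1}{3} \sqrt{11} \left(-9\right) + \frac{49}{3} = - 3 \sqrt{11} + \frac{49}{3} = \frac{49}{3} - 3 \sqrt{11}$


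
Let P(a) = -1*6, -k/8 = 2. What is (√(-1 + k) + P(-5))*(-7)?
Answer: 42 - 7*I*√17 ≈ 42.0 - 28.862*I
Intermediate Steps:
k = -16 (k = -8*2 = -16)
P(a) = -6
(√(-1 + k) + P(-5))*(-7) = (√(-1 - 16) - 6)*(-7) = (√(-17) - 6)*(-7) = (I*√17 - 6)*(-7) = (-6 + I*√17)*(-7) = 42 - 7*I*√17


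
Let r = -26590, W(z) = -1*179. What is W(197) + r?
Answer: -26769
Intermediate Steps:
W(z) = -179
W(197) + r = -179 - 26590 = -26769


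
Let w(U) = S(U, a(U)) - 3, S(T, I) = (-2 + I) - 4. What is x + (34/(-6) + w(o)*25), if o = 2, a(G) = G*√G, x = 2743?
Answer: 7537/3 + 50*√2 ≈ 2583.0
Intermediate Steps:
a(G) = G^(3/2)
S(T, I) = -6 + I
w(U) = -9 + U^(3/2) (w(U) = (-6 + U^(3/2)) - 3 = -9 + U^(3/2))
x + (34/(-6) + w(o)*25) = 2743 + (34/(-6) + (-9 + 2^(3/2))*25) = 2743 + (34*(-⅙) + (-9 + 2*√2)*25) = 2743 + (-17/3 + (-225 + 50*√2)) = 2743 + (-692/3 + 50*√2) = 7537/3 + 50*√2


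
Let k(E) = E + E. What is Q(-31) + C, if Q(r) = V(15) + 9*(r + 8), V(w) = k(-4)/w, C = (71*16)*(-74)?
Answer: -1264073/15 ≈ -84272.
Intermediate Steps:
C = -84064 (C = 1136*(-74) = -84064)
k(E) = 2*E
V(w) = -8/w (V(w) = (2*(-4))/w = -8/w)
Q(r) = 1072/15 + 9*r (Q(r) = -8/15 + 9*(r + 8) = -8*1/15 + 9*(8 + r) = -8/15 + (72 + 9*r) = 1072/15 + 9*r)
Q(-31) + C = (1072/15 + 9*(-31)) - 84064 = (1072/15 - 279) - 84064 = -3113/15 - 84064 = -1264073/15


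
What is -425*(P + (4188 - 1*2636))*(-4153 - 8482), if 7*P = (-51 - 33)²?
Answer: 13746880000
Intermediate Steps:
P = 1008 (P = (-51 - 33)²/7 = (⅐)*(-84)² = (⅐)*7056 = 1008)
-425*(P + (4188 - 1*2636))*(-4153 - 8482) = -425*(1008 + (4188 - 1*2636))*(-4153 - 8482) = -425*(1008 + (4188 - 2636))*(-12635) = -425*(1008 + 1552)*(-12635) = -1088000*(-12635) = -425*(-32345600) = 13746880000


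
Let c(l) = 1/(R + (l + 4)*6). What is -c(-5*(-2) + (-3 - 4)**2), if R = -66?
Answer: -1/312 ≈ -0.0032051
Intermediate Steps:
c(l) = 1/(-42 + 6*l) (c(l) = 1/(-66 + (l + 4)*6) = 1/(-66 + (4 + l)*6) = 1/(-66 + (24 + 6*l)) = 1/(-42 + 6*l))
-c(-5*(-2) + (-3 - 4)**2) = -1/(6*(-7 + (-5*(-2) + (-3 - 4)**2))) = -1/(6*(-7 + (10 + (-7)**2))) = -1/(6*(-7 + (10 + 49))) = -1/(6*(-7 + 59)) = -1/(6*52) = -1*1/312 = -1/312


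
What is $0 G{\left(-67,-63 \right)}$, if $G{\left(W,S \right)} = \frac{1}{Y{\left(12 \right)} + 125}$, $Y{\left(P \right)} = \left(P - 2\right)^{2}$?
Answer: $0$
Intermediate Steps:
$Y{\left(P \right)} = \left(-2 + P\right)^{2}$
$G{\left(W,S \right)} = \frac{1}{225}$ ($G{\left(W,S \right)} = \frac{1}{\left(-2 + 12\right)^{2} + 125} = \frac{1}{10^{2} + 125} = \frac{1}{100 + 125} = \frac{1}{225}$)
$0 G{\left(-67,-63 \right)} = 0 \cdot \frac{1}{225} = 0$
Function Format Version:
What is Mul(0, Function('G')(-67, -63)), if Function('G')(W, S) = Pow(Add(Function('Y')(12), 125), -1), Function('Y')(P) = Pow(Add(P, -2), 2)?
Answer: 0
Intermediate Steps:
Function('Y')(P) = Pow(Add(-2, P), 2)
Function('G')(W, S) = Rational(1, 225) (Function('G')(W, S) = Pow(Add(Pow(Add(-2, 12), 2), 125), -1) = Pow(Add(Pow(10, 2), 125), -1) = Pow(Add(100, 125), -1) = Pow(225, -1) = Rational(1, 225))
Mul(0, Function('G')(-67, -63)) = Mul(0, Rational(1, 225)) = 0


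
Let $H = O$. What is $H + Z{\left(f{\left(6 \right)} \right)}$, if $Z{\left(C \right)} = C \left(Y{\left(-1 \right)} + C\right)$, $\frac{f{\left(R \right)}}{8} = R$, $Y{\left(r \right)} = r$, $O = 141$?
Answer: $2397$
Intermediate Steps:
$f{\left(R \right)} = 8 R$
$Z{\left(C \right)} = C \left(-1 + C\right)$
$H = 141$
$H + Z{\left(f{\left(6 \right)} \right)} = 141 + 8 \cdot 6 \left(-1 + 8 \cdot 6\right) = 141 + 48 \left(-1 + 48\right) = 141 + 48 \cdot 47 = 141 + 2256 = 2397$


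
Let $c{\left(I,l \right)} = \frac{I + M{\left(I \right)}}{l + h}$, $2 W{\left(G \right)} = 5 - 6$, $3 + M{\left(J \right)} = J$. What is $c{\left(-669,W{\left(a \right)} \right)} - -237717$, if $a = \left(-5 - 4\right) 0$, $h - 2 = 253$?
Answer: $\frac{120995271}{509} \approx 2.3771 \cdot 10^{5}$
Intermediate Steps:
$M{\left(J \right)} = -3 + J$
$h = 255$ ($h = 2 + 253 = 255$)
$a = 0$ ($a = \left(-9\right) 0 = 0$)
$W{\left(G \right)} = - \frac{1}{2}$ ($W{\left(G \right)} = \frac{5 - 6}{2} = \frac{1}{2} \left(-1\right) = - \frac{1}{2}$)
$c{\left(I,l \right)} = \frac{-3 + 2 I}{255 + l}$ ($c{\left(I,l \right)} = \frac{I + \left(-3 + I\right)}{l + 255} = \frac{-3 + 2 I}{255 + l}$)
$c{\left(-669,W{\left(a \right)} \right)} - -237717 = \frac{-3 + 2 \left(-669\right)}{255 - \frac{1}{2}} - -237717 = \frac{-3 - 1338}{\frac{509}{2}} + 237717 = \frac{2}{509} \left(-1341\right) + 237717 = - \frac{2682}{509} + 237717 = \frac{120995271}{509}$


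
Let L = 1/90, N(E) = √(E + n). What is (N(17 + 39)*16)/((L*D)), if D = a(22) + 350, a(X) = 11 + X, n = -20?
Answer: 8640/383 ≈ 22.559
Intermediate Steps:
N(E) = √(-20 + E) (N(E) = √(E - 20) = √(-20 + E))
L = 1/90 ≈ 0.011111
D = 383 (D = (11 + 22) + 350 = 33 + 350 = 383)
(N(17 + 39)*16)/((L*D)) = (√(-20 + (17 + 39))*16)/(((1/90)*383)) = (√(-20 + 56)*16)/(383/90) = (√36*16)*(90/383) = (6*16)*(90/383) = 96*(90/383) = 8640/383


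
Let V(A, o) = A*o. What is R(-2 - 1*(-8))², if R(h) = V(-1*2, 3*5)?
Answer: 900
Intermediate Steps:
R(h) = -30 (R(h) = (-1*2)*(3*5) = -2*15 = -30)
R(-2 - 1*(-8))² = (-30)² = 900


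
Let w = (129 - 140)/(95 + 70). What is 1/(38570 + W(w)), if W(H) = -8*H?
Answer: 15/578558 ≈ 2.5927e-5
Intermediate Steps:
w = -1/15 (w = -11/165 = -11*1/165 = -1/15 ≈ -0.066667)
1/(38570 + W(w)) = 1/(38570 - 8*(-1/15)) = 1/(38570 + 8/15) = 1/(578558/15) = 15/578558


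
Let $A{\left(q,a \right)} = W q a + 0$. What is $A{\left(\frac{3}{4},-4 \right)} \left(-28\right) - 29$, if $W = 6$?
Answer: $475$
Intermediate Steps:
$A{\left(q,a \right)} = 6 a q$ ($A{\left(q,a \right)} = 6 q a + 0 = 6 a q + 0 = 6 a q$)
$A{\left(\frac{3}{4},-4 \right)} \left(-28\right) - 29 = 6 \left(-4\right) \frac{3}{4} \left(-28\right) - 29 = \left(-18\right) \left(-28\right) - 29 = 504 - 29 = 475$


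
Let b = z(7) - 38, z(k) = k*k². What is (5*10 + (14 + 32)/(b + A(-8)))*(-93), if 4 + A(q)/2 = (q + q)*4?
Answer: -790128/169 ≈ -4675.3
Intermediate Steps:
z(k) = k³
A(q) = -8 + 16*q (A(q) = -8 + 2*((q + q)*4) = -8 + 2*((2*q)*4) = -8 + 2*(8*q) = -8 + 16*q)
b = 305 (b = 7³ - 38 = 343 - 38 = 305)
(5*10 + (14 + 32)/(b + A(-8)))*(-93) = (5*10 + (14 + 32)/(305 + (-8 + 16*(-8))))*(-93) = (50 + 46/(305 + (-8 - 128)))*(-93) = (50 + 46/(305 - 136))*(-93) = (50 + 46/169)*(-93) = (8496/169)*(-93) = -790128/169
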